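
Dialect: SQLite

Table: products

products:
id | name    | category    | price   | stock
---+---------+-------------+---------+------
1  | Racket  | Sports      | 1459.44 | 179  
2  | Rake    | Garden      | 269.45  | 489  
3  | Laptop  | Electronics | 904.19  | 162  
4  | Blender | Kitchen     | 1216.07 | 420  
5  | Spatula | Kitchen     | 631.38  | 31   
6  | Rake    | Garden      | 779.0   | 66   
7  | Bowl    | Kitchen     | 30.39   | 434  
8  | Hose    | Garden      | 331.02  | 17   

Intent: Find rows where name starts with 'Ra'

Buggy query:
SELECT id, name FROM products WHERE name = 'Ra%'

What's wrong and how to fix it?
Bug: '=' compares the literal string including the % character; pattern matching needs LIKE

Fix: Use LIKE for wildcard pattern matching

Corrected query:
SELECT id, name FROM products WHERE name LIKE 'Ra%'

Result:
id | name  
---+-------
1  | Racket
2  | Rake  
6  | Rake  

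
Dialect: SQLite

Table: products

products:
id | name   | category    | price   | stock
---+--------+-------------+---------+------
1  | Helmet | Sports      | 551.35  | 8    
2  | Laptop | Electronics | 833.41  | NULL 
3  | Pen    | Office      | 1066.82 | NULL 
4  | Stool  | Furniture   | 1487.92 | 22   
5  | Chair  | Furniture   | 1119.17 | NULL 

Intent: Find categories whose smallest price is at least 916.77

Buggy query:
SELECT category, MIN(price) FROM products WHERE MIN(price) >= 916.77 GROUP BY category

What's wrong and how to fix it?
Bug: MIN() in WHERE is a misuse of aggregate

Fix: Replace WHERE with HAVING after the GROUP BY

Corrected query:
SELECT category, MIN(price) FROM products GROUP BY category HAVING MIN(price) >= 916.77

Result:
category  | MIN(price)
----------+-----------
Furniture | 1119.17   
Office    | 1066.82   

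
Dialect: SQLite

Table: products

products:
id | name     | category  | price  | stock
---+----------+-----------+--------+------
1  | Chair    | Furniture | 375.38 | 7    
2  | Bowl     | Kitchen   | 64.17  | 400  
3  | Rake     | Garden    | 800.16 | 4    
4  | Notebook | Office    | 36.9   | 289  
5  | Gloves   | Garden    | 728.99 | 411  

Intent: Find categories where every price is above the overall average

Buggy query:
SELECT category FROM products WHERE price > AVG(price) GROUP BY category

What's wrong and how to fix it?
Bug: WHERE evaluates per row before aggregation, so AVG() is unavailable

Fix: Use a subquery for AVG and a HAVING MIN(...) filter so the condition holds for every row in the group

Corrected query:
SELECT category FROM products GROUP BY category HAVING MIN(price) > (SELECT AVG(price) FROM products)

Result:
category
--------
Garden  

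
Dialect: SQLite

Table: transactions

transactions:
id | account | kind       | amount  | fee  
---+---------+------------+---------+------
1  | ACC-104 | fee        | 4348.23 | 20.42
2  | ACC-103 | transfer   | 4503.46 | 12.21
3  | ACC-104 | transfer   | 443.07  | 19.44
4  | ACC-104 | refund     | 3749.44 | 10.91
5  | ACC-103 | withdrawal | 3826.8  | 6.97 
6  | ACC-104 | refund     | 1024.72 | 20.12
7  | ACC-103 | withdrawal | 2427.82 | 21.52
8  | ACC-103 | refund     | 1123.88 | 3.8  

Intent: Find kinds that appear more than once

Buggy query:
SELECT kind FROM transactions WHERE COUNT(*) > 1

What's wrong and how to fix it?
Bug: WHERE can't reference COUNT(*); aggregates are computed after WHERE

Fix: GROUP BY kind, then filter groups with HAVING COUNT(*) > 1

Corrected query:
SELECT kind FROM transactions GROUP BY kind HAVING COUNT(*) > 1

Result:
kind      
----------
refund    
transfer  
withdrawal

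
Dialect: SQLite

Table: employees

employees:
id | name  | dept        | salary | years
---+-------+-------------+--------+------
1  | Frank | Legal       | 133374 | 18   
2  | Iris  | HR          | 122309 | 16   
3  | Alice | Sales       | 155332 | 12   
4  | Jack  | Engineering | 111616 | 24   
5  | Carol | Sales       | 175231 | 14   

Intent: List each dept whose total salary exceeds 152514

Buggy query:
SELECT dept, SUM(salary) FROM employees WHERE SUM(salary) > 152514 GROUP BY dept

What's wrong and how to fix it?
Bug: WHERE runs before GROUP BY, so aggregates aren't available there

Fix: Move the aggregate condition to a HAVING clause

Corrected query:
SELECT dept, SUM(salary) FROM employees GROUP BY dept HAVING SUM(salary) > 152514

Result:
dept  | SUM(salary)
------+------------
Sales | 330563     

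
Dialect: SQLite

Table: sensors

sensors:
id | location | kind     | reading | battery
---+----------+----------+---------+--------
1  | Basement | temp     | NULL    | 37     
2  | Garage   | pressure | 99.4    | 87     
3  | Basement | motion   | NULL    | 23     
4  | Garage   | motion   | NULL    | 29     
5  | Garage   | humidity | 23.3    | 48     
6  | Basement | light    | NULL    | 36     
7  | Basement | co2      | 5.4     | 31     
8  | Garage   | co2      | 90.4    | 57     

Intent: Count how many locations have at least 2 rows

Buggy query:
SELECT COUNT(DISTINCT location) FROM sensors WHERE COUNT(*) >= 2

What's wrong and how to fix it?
Bug: WHERE filters individual rows, not groups, so a group-level COUNT is invalid there

Fix: Use a subquery that GROUPs and filters with HAVING, then count its rows

Corrected query:
SELECT COUNT(*) FROM (SELECT location FROM sensors GROUP BY location HAVING COUNT(*) >= 2)

Result:
COUNT(*)
--------
2       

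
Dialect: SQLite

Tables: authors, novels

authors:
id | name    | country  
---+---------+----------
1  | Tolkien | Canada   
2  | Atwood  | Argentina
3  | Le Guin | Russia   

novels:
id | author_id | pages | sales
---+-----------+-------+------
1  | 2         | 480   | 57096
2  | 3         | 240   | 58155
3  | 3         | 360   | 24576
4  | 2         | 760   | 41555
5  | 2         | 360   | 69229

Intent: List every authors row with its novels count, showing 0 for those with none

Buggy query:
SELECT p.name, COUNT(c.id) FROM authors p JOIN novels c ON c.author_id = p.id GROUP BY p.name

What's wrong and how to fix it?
Bug: INNER JOIN drops authors rows that have no matching novels rows

Fix: Use LEFT JOIN so parents without children still appear (COUNT(c.id) gives 0)

Corrected query:
SELECT p.name, COUNT(c.id) FROM authors p LEFT JOIN novels c ON c.author_id = p.id GROUP BY p.name

Result:
name    | COUNT(c.id)
--------+------------
Atwood  | 3          
Le Guin | 2          
Tolkien | 0          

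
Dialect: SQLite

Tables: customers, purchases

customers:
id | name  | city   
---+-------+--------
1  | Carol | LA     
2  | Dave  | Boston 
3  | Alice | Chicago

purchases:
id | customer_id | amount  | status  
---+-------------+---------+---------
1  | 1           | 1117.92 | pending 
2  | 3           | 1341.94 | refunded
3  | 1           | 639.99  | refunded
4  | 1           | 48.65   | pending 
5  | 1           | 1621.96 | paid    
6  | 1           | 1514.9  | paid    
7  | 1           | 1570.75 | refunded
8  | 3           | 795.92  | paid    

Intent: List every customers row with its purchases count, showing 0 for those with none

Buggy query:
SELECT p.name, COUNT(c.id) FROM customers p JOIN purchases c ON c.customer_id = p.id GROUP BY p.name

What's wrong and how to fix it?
Bug: An inner join excludes parents with zero children

Fix: Switch to LEFT JOIN to retain unmatched parent rows

Corrected query:
SELECT p.name, COUNT(c.id) FROM customers p LEFT JOIN purchases c ON c.customer_id = p.id GROUP BY p.name

Result:
name  | COUNT(c.id)
------+------------
Alice | 2          
Carol | 6          
Dave  | 0          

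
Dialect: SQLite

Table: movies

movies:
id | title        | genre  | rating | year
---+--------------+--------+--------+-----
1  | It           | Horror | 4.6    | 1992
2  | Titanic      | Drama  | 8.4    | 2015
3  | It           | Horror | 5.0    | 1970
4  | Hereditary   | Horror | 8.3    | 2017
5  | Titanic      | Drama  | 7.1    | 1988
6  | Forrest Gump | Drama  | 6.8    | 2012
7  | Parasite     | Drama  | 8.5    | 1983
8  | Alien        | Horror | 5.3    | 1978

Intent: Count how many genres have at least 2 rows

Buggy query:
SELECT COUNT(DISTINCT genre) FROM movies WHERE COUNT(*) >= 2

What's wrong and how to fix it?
Bug: WHERE filters individual rows, not groups, so a group-level COUNT is invalid there

Fix: Use a subquery that GROUPs and filters with HAVING, then count its rows

Corrected query:
SELECT COUNT(*) FROM (SELECT genre FROM movies GROUP BY genre HAVING COUNT(*) >= 2)

Result:
COUNT(*)
--------
2       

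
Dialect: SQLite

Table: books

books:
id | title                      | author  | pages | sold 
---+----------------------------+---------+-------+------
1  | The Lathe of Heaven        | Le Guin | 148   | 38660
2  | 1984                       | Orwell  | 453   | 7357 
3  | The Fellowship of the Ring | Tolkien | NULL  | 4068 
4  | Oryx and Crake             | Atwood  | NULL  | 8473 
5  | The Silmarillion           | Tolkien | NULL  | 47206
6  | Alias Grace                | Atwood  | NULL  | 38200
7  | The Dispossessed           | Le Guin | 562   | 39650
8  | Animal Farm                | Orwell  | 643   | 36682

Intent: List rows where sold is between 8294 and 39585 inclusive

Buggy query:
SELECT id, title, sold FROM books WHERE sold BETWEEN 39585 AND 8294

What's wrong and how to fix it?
Bug: BETWEEN expects the lower bound first; with 39585 AND 8294 the range is empty

Fix: Write BETWEEN 8294 AND 39585

Corrected query:
SELECT id, title, sold FROM books WHERE sold BETWEEN 8294 AND 39585

Result:
id | title               | sold 
---+---------------------+------
1  | The Lathe of Heaven | 38660
4  | Oryx and Crake      | 8473 
6  | Alias Grace         | 38200
8  | Animal Farm         | 36682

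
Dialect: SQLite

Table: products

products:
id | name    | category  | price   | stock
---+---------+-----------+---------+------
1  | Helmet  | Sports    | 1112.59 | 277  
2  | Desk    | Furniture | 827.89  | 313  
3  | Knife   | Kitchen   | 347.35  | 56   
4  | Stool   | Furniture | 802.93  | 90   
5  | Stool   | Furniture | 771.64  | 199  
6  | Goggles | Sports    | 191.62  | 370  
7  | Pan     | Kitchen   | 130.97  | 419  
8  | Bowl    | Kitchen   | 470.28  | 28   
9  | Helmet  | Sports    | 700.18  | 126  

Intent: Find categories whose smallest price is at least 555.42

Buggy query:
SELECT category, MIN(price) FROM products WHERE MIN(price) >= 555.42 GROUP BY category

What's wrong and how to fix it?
Bug: Aggregates like MIN are computed per group after WHERE runs

Fix: Use HAVING for the per-group MIN condition

Corrected query:
SELECT category, MIN(price) FROM products GROUP BY category HAVING MIN(price) >= 555.42

Result:
category  | MIN(price)
----------+-----------
Furniture | 771.64    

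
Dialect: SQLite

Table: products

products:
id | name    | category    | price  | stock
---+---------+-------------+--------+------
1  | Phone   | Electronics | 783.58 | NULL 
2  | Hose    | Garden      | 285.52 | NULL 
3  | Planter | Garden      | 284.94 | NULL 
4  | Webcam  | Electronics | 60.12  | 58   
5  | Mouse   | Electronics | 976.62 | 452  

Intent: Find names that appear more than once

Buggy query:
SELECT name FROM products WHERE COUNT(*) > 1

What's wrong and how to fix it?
Bug: WHERE can't reference COUNT(*); aggregates are computed after WHERE

Fix: Group first, then use HAVING for the count condition

Corrected query:
SELECT name FROM products GROUP BY name HAVING COUNT(*) > 1

Result:
(no rows)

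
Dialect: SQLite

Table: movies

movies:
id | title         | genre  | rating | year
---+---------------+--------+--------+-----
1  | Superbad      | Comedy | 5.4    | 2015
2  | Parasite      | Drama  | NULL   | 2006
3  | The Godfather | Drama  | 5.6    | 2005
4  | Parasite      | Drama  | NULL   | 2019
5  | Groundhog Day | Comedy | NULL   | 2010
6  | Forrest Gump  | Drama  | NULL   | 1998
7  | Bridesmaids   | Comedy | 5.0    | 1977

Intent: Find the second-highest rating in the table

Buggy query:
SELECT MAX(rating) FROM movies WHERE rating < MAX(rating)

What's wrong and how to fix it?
Bug: MAX(rating) on the right of the comparison is an aggregate-in-WHERE error

Fix: Put the inner MAX in a scalar subquery

Corrected query:
SELECT MAX(rating) FROM movies WHERE rating < (SELECT MAX(rating) FROM movies)

Result:
MAX(rating)
-----------
5.4        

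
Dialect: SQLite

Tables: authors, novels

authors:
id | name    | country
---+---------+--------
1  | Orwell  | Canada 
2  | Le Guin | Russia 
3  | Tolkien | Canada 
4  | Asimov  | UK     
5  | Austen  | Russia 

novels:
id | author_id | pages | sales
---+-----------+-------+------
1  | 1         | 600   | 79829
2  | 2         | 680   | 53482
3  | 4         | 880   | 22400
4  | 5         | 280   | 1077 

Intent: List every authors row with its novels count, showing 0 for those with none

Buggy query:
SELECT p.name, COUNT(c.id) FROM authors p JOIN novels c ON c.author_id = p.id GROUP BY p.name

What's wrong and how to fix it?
Bug: INNER JOIN drops authors rows that have no matching novels rows

Fix: Use LEFT JOIN so parents without children still appear (COUNT(c.id) gives 0)

Corrected query:
SELECT p.name, COUNT(c.id) FROM authors p LEFT JOIN novels c ON c.author_id = p.id GROUP BY p.name

Result:
name    | COUNT(c.id)
--------+------------
Asimov  | 1          
Austen  | 1          
Le Guin | 1          
Orwell  | 1          
Tolkien | 0          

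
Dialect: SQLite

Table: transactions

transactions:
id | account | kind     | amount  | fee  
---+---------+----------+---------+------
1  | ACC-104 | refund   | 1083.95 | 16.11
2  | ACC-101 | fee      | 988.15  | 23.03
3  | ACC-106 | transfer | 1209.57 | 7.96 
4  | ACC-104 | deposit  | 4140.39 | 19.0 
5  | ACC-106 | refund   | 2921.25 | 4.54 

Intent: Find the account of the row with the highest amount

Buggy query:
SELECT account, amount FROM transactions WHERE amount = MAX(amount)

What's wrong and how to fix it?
Bug: WHERE is evaluated per row; an aggregate over the whole table isn't defined there

Fix: Use a subquery: WHERE amount = (SELECT MAX(amount) FROM transactions)

Corrected query:
SELECT account, amount FROM transactions WHERE amount = (SELECT MAX(amount) FROM transactions)

Result:
account | amount 
--------+--------
ACC-104 | 4140.39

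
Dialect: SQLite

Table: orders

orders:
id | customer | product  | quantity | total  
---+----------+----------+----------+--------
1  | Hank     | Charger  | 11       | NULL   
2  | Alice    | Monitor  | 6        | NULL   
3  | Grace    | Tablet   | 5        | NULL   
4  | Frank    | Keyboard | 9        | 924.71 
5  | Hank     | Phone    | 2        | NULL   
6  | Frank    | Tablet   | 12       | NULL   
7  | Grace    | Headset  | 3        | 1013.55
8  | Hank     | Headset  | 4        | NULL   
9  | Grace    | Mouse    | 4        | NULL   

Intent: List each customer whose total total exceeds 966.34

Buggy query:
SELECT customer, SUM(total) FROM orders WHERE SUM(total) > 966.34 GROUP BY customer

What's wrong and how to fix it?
Bug: Aggregate functions cannot appear in a WHERE clause

Fix: Move the aggregate condition to a HAVING clause

Corrected query:
SELECT customer, SUM(total) FROM orders GROUP BY customer HAVING SUM(total) > 966.34

Result:
customer | SUM(total)
---------+-----------
Grace    | 1013.55   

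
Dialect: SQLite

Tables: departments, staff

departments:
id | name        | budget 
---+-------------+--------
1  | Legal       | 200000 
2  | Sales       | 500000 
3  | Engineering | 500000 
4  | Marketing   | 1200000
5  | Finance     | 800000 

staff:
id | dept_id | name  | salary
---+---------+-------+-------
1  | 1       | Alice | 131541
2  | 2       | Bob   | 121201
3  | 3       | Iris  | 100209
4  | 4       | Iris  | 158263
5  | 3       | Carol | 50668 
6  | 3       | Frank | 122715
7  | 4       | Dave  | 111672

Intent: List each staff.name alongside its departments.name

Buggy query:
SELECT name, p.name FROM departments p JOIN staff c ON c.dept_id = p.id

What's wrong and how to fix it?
Bug: 'name' exists in both joined tables, so the database can't tell which one is meant

Fix: Qualify the column with its table alias (c.name)

Corrected query:
SELECT c.name, p.name FROM departments p JOIN staff c ON c.dept_id = p.id

Result:
name  | name       
------+------------
Alice | Legal      
Bob   | Sales      
Iris  | Engineering
Iris  | Marketing  
Carol | Engineering
Frank | Engineering
Dave  | Marketing  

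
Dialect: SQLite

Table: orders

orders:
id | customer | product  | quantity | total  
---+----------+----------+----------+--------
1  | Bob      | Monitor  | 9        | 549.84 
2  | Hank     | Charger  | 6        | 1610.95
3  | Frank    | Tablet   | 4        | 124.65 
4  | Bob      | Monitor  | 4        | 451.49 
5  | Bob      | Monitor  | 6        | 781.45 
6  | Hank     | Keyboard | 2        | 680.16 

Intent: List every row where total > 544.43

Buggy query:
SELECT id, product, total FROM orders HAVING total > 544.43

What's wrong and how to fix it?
Bug: HAVING filters the output of aggregation, but this query has no GROUP BY and no aggregate functions, so SQLite rejects it (HAVING clause on a non-aggregate query); the condition here is per row

Fix: Replace HAVING with WHERE since the condition applies to individual rows

Corrected query:
SELECT id, product, total FROM orders WHERE total > 544.43

Result:
id | product  | total  
---+----------+--------
1  | Monitor  | 549.84 
2  | Charger  | 1610.95
5  | Monitor  | 781.45 
6  | Keyboard | 680.16 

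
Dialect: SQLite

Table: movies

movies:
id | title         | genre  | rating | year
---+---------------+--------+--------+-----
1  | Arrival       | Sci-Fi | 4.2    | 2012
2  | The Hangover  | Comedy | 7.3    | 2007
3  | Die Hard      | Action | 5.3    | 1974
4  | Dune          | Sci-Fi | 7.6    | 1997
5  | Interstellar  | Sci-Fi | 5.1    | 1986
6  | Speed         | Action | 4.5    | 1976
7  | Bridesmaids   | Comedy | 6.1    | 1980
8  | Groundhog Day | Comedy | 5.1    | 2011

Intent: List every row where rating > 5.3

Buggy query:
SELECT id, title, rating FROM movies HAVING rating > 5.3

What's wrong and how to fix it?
Bug: This is a non-aggregate query (no GROUP BY, no aggregates), so in SQLite the HAVING clause is invalid here; a row-level condition belongs in WHERE

Fix: Use WHERE for row-level filtering

Corrected query:
SELECT id, title, rating FROM movies WHERE rating > 5.3

Result:
id | title        | rating
---+--------------+-------
2  | The Hangover | 7.3   
4  | Dune         | 7.6   
7  | Bridesmaids  | 6.1   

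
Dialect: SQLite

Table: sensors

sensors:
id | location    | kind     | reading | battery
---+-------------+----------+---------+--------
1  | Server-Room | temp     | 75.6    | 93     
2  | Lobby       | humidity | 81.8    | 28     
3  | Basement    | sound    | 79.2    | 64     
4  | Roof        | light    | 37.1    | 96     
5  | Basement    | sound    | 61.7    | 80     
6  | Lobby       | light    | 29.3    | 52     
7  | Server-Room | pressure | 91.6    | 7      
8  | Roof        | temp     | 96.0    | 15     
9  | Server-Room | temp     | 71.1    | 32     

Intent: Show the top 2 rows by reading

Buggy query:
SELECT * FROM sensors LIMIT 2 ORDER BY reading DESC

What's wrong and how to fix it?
Bug: LIMIT must come after ORDER BY

Fix: Sort with ORDER BY, then apply LIMIT

Corrected query:
SELECT * FROM sensors ORDER BY reading DESC LIMIT 2

Result:
id | location    | kind     | reading | battery
---+-------------+----------+---------+--------
8  | Roof        | temp     | 96      | 15     
7  | Server-Room | pressure | 91.6    | 7      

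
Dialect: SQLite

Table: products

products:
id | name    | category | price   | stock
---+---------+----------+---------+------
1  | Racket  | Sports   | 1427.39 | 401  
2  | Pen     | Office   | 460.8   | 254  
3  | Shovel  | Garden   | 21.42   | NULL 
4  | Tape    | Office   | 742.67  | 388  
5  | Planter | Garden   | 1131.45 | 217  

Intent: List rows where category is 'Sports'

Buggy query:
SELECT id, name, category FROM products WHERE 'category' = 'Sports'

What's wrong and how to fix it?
Bug: 'category' in single quotes is a string literal, not the column; the comparison is literal-vs-literal and never true

Fix: Remove the quotes around the column name (or use double quotes for an identifier)

Corrected query:
SELECT id, name, category FROM products WHERE category = 'Sports'

Result:
id | name   | category
---+--------+---------
1  | Racket | Sports  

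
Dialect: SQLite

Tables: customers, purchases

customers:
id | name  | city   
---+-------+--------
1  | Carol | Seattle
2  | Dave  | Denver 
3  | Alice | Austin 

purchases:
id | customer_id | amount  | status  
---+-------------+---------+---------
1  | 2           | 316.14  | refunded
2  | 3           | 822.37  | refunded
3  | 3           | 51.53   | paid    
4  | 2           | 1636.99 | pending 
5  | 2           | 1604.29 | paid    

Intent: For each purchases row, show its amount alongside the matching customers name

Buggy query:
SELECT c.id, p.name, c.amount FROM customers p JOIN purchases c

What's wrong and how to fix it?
Bug: JOIN with no ON clause produces a cartesian product; every purchases row pairs with every customers row

Fix: Add ON c.customer_id = p.id to the JOIN

Corrected query:
SELECT c.id, p.name, c.amount FROM customers p JOIN purchases c ON c.customer_id = p.id

Result:
id | name  | amount 
---+-------+--------
1  | Dave  | 316.14 
2  | Alice | 822.37 
3  | Alice | 51.53  
4  | Dave  | 1636.99
5  | Dave  | 1604.29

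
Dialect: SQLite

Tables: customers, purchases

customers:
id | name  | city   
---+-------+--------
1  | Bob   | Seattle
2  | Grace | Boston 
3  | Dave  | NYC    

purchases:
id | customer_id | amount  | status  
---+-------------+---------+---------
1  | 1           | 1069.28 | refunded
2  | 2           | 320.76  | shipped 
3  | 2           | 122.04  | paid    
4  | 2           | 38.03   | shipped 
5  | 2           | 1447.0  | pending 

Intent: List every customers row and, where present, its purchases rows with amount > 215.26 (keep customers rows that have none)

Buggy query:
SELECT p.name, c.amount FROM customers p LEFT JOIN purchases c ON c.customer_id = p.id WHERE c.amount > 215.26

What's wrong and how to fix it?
Bug: A WHERE condition on the right-hand table after LEFT JOIN drops unmatched parents

Fix: Move the right-table condition into the ON clause so unmatched parents are kept

Corrected query:
SELECT p.name, c.amount FROM customers p LEFT JOIN purchases c ON c.customer_id = p.id AND c.amount > 215.26

Result:
name  | amount 
------+--------
Bob   | 1069.28
Grace | 320.76 
Grace | 1447   
Dave  | NULL   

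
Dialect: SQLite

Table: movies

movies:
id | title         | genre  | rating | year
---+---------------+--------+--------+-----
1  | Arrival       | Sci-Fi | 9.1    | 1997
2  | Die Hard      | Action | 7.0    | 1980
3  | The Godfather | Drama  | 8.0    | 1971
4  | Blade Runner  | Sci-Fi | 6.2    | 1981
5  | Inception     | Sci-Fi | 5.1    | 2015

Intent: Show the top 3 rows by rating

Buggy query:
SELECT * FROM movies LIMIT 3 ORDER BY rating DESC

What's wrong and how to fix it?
Bug: ORDER BY cannot follow LIMIT; LIMIT is the final clause

Fix: Swap the clauses: ORDER BY first, then LIMIT

Corrected query:
SELECT * FROM movies ORDER BY rating DESC LIMIT 3

Result:
id | title         | genre  | rating | year
---+---------------+--------+--------+-----
1  | Arrival       | Sci-Fi | 9.1    | 1997
3  | The Godfather | Drama  | 8      | 1971
2  | Die Hard      | Action | 7      | 1980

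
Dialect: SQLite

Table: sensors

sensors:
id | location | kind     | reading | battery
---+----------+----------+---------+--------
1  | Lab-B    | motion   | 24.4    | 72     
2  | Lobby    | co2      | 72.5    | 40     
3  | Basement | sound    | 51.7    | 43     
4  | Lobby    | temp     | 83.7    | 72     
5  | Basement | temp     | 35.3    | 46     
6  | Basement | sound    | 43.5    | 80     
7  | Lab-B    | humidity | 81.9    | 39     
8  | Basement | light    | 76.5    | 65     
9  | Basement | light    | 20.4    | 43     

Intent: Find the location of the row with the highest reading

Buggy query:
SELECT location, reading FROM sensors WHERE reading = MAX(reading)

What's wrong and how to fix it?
Bug: WHERE is evaluated per row; an aggregate over the whole table isn't defined there

Fix: Use a subquery: WHERE reading = (SELECT MAX(reading) FROM sensors)

Corrected query:
SELECT location, reading FROM sensors WHERE reading = (SELECT MAX(reading) FROM sensors)

Result:
location | reading
---------+--------
Lobby    | 83.7   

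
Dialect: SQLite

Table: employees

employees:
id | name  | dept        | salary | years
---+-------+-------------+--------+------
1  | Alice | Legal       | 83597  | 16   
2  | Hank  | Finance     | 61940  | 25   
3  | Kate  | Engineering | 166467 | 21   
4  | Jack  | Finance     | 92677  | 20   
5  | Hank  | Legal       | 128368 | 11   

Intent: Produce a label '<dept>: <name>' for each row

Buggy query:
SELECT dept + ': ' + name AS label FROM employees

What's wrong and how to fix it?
Bug: SQLite uses || for string concatenation; + coerces text to numbers (yielding 0)

Fix: Use the || operator for string concatenation

Corrected query:
SELECT dept || ': ' || name AS label FROM employees

Result:
label            
-----------------
Legal: Alice     
Finance: Hank    
Engineering: Kate
Finance: Jack    
Legal: Hank      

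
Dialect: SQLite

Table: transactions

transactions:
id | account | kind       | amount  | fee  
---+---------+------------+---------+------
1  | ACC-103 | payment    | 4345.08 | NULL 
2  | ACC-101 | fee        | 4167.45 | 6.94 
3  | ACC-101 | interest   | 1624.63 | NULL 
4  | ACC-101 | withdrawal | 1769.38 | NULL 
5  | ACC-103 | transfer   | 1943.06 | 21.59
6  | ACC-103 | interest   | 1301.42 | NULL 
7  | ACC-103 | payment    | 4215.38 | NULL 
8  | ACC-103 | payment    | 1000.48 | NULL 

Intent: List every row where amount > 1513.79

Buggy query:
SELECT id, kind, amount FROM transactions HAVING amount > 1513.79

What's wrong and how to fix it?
Bug: HAVING filters the output of aggregation, but this query has no GROUP BY and no aggregate functions, so SQLite rejects it (HAVING clause on a non-aggregate query); the condition here is per row

Fix: Use WHERE for row-level filtering

Corrected query:
SELECT id, kind, amount FROM transactions WHERE amount > 1513.79

Result:
id | kind       | amount 
---+------------+--------
1  | payment    | 4345.08
2  | fee        | 4167.45
3  | interest   | 1624.63
4  | withdrawal | 1769.38
5  | transfer   | 1943.06
7  | payment    | 4215.38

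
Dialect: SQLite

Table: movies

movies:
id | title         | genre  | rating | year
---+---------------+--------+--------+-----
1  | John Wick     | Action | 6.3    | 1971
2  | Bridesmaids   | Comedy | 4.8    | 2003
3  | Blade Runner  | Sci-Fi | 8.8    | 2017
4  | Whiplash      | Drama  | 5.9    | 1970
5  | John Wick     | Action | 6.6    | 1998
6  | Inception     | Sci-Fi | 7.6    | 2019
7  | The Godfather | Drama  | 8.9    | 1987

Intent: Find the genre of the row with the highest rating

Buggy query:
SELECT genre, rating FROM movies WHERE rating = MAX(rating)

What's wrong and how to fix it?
Bug: MAX(rating) is an aggregate and cannot be used directly in WHERE

Fix: Use a subquery: WHERE rating = (SELECT MAX(rating) FROM movies)

Corrected query:
SELECT genre, rating FROM movies WHERE rating = (SELECT MAX(rating) FROM movies)

Result:
genre | rating
------+-------
Drama | 8.9   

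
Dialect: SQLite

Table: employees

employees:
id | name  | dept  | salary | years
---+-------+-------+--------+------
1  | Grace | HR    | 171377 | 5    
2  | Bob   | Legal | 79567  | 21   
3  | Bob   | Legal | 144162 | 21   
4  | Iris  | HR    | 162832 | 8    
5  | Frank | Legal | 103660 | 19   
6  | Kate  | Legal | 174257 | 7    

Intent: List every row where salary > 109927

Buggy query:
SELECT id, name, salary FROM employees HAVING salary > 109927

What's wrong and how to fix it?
Bug: This is a non-aggregate query (no GROUP BY, no aggregates), so in SQLite the HAVING clause is invalid here; a row-level condition belongs in WHERE

Fix: Replace HAVING with WHERE since the condition applies to individual rows

Corrected query:
SELECT id, name, salary FROM employees WHERE salary > 109927

Result:
id | name  | salary
---+-------+-------
1  | Grace | 171377
3  | Bob   | 144162
4  | Iris  | 162832
6  | Kate  | 174257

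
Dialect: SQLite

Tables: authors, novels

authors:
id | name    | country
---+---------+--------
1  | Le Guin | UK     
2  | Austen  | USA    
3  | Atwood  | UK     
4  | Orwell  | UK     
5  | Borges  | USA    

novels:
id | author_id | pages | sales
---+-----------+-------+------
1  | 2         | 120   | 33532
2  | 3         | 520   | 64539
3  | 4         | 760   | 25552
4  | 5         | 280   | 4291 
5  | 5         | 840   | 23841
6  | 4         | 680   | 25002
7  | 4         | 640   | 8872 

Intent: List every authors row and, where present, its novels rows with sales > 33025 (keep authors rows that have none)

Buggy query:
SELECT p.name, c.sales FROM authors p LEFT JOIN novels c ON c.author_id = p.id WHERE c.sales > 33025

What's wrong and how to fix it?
Bug: Filtering c.sales in WHERE discards the NULL rows produced by LEFT JOIN, turning it into an inner join

Fix: Put 'c.sales > 33025' in the JOIN's ON clause instead of WHERE

Corrected query:
SELECT p.name, c.sales FROM authors p LEFT JOIN novels c ON c.author_id = p.id AND c.sales > 33025

Result:
name    | sales
--------+------
Le Guin | NULL 
Austen  | 33532
Atwood  | 64539
Orwell  | NULL 
Borges  | NULL 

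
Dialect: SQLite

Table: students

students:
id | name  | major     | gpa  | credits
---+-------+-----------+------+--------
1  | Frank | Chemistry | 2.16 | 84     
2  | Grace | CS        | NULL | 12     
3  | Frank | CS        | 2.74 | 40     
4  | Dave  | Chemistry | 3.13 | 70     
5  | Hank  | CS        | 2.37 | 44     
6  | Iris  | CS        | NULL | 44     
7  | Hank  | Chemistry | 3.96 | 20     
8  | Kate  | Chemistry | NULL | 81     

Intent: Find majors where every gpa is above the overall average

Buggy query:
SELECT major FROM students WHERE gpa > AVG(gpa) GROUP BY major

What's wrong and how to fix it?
Bug: AVG() is an aggregate; it can't sit directly in WHERE

Fix: Use a subquery for AVG and a HAVING MIN(...) filter so the condition holds for every row in the group

Corrected query:
SELECT major FROM students GROUP BY major HAVING MIN(gpa) > (SELECT AVG(gpa) FROM students)

Result:
(no rows)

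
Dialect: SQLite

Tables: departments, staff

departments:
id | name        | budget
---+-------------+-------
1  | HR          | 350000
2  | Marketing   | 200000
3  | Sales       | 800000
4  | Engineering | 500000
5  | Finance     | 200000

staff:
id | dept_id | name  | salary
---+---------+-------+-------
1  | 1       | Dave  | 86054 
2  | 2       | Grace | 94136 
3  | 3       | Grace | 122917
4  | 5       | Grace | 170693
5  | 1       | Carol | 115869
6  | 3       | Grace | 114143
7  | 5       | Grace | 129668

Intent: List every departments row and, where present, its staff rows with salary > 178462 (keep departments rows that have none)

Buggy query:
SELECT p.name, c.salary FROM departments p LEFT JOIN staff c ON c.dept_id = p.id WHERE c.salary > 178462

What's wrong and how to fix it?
Bug: A WHERE condition on the right-hand table after LEFT JOIN drops unmatched parents

Fix: Move the right-table condition into the ON clause so unmatched parents are kept

Corrected query:
SELECT p.name, c.salary FROM departments p LEFT JOIN staff c ON c.dept_id = p.id AND c.salary > 178462

Result:
name        | salary
------------+-------
HR          | NULL  
Marketing   | NULL  
Sales       | NULL  
Engineering | NULL  
Finance     | NULL  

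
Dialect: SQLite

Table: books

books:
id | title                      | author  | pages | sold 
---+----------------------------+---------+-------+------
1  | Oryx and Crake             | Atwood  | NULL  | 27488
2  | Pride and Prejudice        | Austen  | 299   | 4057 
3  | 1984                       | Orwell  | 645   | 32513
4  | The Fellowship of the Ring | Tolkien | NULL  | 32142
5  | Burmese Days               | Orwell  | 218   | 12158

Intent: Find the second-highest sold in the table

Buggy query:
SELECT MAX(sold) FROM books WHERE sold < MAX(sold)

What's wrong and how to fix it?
Bug: MAX(sold) on the right of the comparison is an aggregate-in-WHERE error

Fix: Put the inner MAX in a scalar subquery

Corrected query:
SELECT MAX(sold) FROM books WHERE sold < (SELECT MAX(sold) FROM books)

Result:
MAX(sold)
---------
32142    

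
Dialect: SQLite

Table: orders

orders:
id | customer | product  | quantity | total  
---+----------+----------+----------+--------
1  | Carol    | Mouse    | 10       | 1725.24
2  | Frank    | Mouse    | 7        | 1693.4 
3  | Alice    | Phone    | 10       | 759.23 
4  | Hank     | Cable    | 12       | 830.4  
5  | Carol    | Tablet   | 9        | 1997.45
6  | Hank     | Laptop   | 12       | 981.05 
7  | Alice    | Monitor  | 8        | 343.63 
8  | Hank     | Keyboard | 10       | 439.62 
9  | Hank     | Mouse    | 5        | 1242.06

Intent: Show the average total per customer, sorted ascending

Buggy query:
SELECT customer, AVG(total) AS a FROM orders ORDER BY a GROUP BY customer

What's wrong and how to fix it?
Bug: ORDER BY appears before GROUP BY; SQL clause order requires GROUP BY first

Fix: Move ORDER BY to the end, after GROUP BY

Corrected query:
SELECT customer, AVG(total) AS a FROM orders GROUP BY customer ORDER BY a

Result:
customer | a       
---------+---------
Alice    | 551.43  
Hank     | 873.2825
Frank    | 1693.4  
Carol    | 1861.345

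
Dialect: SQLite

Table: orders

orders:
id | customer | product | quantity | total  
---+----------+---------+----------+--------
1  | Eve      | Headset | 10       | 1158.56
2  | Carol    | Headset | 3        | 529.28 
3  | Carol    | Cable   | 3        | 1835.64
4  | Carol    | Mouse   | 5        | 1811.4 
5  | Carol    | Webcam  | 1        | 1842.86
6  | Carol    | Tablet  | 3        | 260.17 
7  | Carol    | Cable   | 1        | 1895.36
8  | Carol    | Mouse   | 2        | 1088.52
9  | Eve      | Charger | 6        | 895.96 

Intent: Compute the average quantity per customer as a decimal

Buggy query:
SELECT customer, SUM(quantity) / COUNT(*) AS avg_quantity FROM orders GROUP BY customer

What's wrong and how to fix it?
Bug: SUM(quantity) and COUNT(*) are both integers; the division truncates the fractional part

Fix: Multiply by 1.0 (or CAST to REAL) to force floating-point division

Corrected query:
SELECT customer, SUM(quantity) * 1.0 / COUNT(*) AS avg_quantity FROM orders GROUP BY customer

Result:
customer | avg_quantity
---------+-------------
Carol    | 2.571429    
Eve      | 8           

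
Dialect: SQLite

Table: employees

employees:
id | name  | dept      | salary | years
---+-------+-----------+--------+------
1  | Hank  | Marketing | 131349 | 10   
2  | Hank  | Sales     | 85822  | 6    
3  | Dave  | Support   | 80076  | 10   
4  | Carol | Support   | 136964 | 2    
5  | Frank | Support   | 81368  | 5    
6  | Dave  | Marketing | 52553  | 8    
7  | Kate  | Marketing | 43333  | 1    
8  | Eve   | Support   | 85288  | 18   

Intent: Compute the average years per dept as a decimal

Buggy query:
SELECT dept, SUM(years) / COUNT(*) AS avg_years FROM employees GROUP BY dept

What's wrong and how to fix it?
Bug: SUM(years) and COUNT(*) are both integers; the division truncates the fractional part

Fix: Cast one side to REAL so the division keeps the fractional part

Corrected query:
SELECT dept, SUM(years) * 1.0 / COUNT(*) AS avg_years FROM employees GROUP BY dept

Result:
dept      | avg_years
----------+----------
Marketing | 6.333333 
Sales     | 6        
Support   | 8.75     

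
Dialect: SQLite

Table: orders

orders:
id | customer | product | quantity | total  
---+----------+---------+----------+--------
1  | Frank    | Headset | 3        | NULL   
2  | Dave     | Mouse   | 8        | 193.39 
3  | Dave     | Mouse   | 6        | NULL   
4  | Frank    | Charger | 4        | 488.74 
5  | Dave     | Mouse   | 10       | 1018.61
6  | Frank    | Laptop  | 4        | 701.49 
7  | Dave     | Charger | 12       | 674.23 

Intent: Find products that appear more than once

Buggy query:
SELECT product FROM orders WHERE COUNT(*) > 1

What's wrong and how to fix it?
Bug: COUNT(*) is an aggregate and cannot be used in WHERE

Fix: Group first, then use HAVING for the count condition

Corrected query:
SELECT product FROM orders GROUP BY product HAVING COUNT(*) > 1

Result:
product
-------
Charger
Mouse  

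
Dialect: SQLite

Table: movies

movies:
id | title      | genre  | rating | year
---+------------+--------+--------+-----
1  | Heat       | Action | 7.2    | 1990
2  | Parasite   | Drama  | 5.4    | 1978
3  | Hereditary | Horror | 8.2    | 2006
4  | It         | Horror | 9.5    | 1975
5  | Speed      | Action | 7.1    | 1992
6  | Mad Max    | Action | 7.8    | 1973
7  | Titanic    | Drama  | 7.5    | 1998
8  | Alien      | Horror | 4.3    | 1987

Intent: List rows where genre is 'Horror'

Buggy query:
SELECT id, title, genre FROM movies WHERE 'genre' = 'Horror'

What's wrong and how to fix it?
Bug: 'genre' in single quotes is a string literal, not the column; the comparison is literal-vs-literal and never true

Fix: Reference the column as genre without single quotes

Corrected query:
SELECT id, title, genre FROM movies WHERE genre = 'Horror'

Result:
id | title      | genre 
---+------------+-------
3  | Hereditary | Horror
4  | It         | Horror
8  | Alien      | Horror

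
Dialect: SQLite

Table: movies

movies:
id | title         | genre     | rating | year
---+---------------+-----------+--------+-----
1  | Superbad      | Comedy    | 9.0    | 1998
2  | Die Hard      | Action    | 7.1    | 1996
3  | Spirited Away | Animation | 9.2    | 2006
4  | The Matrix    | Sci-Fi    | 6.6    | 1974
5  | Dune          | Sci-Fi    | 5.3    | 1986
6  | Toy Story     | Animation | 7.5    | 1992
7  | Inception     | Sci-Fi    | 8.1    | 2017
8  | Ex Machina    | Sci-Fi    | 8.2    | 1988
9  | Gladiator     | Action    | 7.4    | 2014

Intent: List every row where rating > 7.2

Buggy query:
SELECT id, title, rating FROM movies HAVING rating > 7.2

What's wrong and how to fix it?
Bug: This is a non-aggregate query (no GROUP BY, no aggregates), so in SQLite the HAVING clause is invalid here; a row-level condition belongs in WHERE

Fix: Replace HAVING with WHERE since the condition applies to individual rows

Corrected query:
SELECT id, title, rating FROM movies WHERE rating > 7.2

Result:
id | title         | rating
---+---------------+-------
1  | Superbad      | 9     
3  | Spirited Away | 9.2   
6  | Toy Story     | 7.5   
7  | Inception     | 8.1   
8  | Ex Machina    | 8.2   
9  | Gladiator     | 7.4   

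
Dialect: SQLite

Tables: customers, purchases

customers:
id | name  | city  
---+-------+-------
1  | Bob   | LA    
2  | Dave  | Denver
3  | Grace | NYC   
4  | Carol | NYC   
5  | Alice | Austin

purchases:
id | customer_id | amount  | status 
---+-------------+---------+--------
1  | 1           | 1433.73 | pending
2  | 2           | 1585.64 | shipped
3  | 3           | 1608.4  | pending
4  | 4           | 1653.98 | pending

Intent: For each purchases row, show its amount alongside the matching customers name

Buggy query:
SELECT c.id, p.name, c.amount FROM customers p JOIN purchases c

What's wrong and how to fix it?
Bug: Missing join condition: each purchases row is matched to all customers rows instead of just its own

Fix: Add ON c.customer_id = p.id to the JOIN

Corrected query:
SELECT c.id, p.name, c.amount FROM customers p JOIN purchases c ON c.customer_id = p.id

Result:
id | name  | amount 
---+-------+--------
1  | Bob   | 1433.73
2  | Dave  | 1585.64
3  | Grace | 1608.4 
4  | Carol | 1653.98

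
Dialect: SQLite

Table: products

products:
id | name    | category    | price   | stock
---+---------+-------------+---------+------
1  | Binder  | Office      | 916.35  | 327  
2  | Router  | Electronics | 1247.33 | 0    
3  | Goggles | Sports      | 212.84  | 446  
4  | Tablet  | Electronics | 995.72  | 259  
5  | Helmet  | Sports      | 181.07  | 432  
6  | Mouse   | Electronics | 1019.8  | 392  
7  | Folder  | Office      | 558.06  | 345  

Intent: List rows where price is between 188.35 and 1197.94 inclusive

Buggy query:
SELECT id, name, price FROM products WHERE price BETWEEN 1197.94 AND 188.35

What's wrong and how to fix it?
Bug: BETWEEN expects the lower bound first; with 1197.94 AND 188.35 the range is empty

Fix: Write BETWEEN 188.35 AND 1197.94

Corrected query:
SELECT id, name, price FROM products WHERE price BETWEEN 188.35 AND 1197.94

Result:
id | name    | price 
---+---------+-------
1  | Binder  | 916.35
3  | Goggles | 212.84
4  | Tablet  | 995.72
6  | Mouse   | 1019.8
7  | Folder  | 558.06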